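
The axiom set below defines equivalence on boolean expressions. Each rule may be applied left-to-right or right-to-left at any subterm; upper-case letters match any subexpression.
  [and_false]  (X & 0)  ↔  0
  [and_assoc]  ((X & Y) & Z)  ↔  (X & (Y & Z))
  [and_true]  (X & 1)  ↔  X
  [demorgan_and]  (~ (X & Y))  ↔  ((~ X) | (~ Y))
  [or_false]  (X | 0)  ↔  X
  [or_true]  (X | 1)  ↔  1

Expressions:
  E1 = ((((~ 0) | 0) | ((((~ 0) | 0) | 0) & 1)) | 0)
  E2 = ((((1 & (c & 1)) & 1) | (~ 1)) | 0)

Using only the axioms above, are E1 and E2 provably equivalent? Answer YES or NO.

NO

All listed rules preserve value, hence provable equivalence implies equal values everywhere; look for a separating assignment.
c=0 gives E1 ↦ 1, E2 ↦ 0; values differ ⇒ not provably equivalent.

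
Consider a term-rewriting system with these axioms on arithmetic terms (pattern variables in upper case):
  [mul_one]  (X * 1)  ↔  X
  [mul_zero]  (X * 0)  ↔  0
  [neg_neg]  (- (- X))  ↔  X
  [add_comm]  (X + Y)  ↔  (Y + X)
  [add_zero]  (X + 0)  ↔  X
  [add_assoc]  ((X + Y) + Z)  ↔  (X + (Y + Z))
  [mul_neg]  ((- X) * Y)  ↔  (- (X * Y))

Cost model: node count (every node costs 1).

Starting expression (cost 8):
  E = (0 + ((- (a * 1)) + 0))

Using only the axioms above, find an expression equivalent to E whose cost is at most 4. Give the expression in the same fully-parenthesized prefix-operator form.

(0 + (- a))   [cost 4]

(1) (a * 1)  =[mul_one →]=  a    ⊢ (0 + ((- a) + 0))
(2) ((- a) + 0)  =[add_zero →]=  (- a)    ⊢ cost 4, within 4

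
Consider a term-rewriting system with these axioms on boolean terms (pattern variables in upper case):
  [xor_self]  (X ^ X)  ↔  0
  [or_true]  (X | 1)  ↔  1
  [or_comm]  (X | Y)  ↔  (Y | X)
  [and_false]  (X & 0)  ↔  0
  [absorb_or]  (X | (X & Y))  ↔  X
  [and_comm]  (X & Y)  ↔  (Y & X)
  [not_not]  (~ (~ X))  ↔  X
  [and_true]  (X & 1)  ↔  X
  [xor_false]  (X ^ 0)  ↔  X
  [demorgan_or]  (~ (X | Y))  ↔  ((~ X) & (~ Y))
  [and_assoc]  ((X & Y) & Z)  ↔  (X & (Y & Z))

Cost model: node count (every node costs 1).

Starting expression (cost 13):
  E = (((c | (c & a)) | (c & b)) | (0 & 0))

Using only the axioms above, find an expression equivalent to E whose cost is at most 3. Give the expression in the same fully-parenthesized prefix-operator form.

(c | 0)   [cost 3]

(1) (c | (c & a))  =[absorb_or →]=  c    ⊢ ((c | (c & b)) | (0 & 0))
(2) (c | (c & b))  =[absorb_or →]=  c    ⊢ (c | (0 & 0))
(3) (0 & 0)  =[and_false →]=  0    ⊢ cost 3, within 3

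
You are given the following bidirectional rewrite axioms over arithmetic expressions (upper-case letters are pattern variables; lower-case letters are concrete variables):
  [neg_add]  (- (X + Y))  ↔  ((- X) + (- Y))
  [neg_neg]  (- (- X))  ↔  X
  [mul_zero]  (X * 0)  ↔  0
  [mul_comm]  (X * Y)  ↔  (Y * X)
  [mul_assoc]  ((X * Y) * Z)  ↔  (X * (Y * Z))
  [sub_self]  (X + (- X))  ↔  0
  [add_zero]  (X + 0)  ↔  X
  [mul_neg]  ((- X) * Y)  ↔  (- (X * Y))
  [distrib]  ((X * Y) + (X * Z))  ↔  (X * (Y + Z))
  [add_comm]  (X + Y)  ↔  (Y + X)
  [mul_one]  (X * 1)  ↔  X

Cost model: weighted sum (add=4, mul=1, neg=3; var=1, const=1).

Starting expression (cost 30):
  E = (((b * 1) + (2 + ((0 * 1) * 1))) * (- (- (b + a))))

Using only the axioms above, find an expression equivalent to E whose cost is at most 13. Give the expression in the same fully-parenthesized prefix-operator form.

((b + 2) * (b + a))   [cost 13]

1. [mul_one →] (0 * 1)  →  0;  E = (((b * 1) + (2 + (0 * 1))) * (- (- (b + a))))
2. [neg_neg →] (- (- (b + a)))  →  (b + a);  E = (((b * 1) + (2 + (0 * 1))) * (b + a))
3. [mul_one →] (b * 1)  →  b;  E = ((b + (2 + (0 * 1))) * (b + a))
4. [mul_one →] (0 * 1)  →  0;  E = ((b + (2 + 0)) * (b + a))
5. [add_zero →] (2 + 0)  →  2;  cost 13 ≤ 13, done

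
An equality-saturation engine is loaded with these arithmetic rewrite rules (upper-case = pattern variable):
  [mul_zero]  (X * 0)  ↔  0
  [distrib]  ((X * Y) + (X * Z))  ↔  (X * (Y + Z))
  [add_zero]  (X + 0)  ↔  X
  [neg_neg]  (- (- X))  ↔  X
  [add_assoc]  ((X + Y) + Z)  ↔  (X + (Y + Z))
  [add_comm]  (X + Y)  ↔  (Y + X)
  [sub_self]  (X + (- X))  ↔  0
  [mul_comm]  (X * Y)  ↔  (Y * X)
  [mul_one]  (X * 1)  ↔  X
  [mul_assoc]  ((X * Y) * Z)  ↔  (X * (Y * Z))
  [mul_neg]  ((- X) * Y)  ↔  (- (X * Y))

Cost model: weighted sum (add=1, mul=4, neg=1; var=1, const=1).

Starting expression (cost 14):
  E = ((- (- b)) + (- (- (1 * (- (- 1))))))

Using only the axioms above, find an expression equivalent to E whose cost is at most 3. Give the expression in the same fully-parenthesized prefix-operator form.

(b + 1)   [cost 3]

step 1: neg_neg (→) rewrites (- (- 1)) into 1, now ((- (- b)) + (- (- (1 * 1))))
step 2: neg_neg (→) rewrites (- (- b)) into b, now (b + (- (- (1 * 1))))
step 3: neg_neg (→) rewrites (- (- (1 * 1))) into (1 * 1), now (b + (1 * 1))
step 4: mul_one (→) rewrites (1 * 1) into 1, reaching cost 3 (bound 3)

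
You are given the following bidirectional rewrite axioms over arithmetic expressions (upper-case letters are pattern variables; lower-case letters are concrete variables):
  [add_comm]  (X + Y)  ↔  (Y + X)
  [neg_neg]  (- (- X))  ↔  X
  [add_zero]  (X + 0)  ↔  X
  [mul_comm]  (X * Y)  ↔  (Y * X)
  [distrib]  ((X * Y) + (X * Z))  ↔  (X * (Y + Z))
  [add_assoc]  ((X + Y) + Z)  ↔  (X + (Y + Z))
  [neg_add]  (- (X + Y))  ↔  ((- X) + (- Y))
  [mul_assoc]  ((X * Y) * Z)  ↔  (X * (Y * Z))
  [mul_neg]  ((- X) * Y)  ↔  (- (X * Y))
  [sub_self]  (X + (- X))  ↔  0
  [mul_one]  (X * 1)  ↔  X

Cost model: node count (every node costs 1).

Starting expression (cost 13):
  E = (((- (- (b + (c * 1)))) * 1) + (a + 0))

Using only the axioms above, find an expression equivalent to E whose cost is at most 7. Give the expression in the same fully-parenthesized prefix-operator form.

(1) (- (- (b + (c * 1))))  =[neg_neg →]=  (b + (c * 1))    ⊢ (((b + (c * 1)) * 1) + (a + 0))
(2) ((b + (c * 1)) * 1)  =[mul_one →]=  (b + (c * 1))    ⊢ ((b + (c * 1)) + (a + 0))
(3) (c * 1)  =[mul_one →]=  c    ⊢ cost 7, within 7

((b + c) + (a + 0))   [cost 7]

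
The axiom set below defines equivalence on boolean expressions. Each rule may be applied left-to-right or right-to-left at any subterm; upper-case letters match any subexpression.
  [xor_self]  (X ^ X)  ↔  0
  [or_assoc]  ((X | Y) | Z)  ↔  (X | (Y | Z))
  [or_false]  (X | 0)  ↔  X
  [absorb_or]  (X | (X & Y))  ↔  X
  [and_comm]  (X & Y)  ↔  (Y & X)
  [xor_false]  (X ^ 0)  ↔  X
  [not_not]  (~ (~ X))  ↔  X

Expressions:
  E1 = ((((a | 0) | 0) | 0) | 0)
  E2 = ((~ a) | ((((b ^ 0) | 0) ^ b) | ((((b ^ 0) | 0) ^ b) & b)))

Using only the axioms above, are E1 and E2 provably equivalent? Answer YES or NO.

All listed rules preserve value, hence provable equivalence implies equal values everywhere; look for a separating assignment.
a=0, b=0 gives E1 ↦ 0, E2 ↦ 1; values differ ⇒ not provably equivalent.

NO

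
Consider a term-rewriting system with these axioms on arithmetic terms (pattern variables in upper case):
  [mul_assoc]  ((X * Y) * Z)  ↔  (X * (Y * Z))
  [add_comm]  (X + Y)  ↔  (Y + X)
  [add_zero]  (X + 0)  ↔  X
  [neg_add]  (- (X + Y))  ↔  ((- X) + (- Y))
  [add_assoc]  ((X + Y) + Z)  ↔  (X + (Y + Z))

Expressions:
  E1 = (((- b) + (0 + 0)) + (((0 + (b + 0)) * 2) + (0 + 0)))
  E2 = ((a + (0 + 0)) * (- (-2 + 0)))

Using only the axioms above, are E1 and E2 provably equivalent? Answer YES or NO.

The axioms are sound identities: if E1 ↔* E2 then E1 and E2 evaluate identically under any assignment.
Under a=0, b=1: E1 evaluates to 1, E2 to 0. Distinct ⇒ no rewrite sequence connects them.

NO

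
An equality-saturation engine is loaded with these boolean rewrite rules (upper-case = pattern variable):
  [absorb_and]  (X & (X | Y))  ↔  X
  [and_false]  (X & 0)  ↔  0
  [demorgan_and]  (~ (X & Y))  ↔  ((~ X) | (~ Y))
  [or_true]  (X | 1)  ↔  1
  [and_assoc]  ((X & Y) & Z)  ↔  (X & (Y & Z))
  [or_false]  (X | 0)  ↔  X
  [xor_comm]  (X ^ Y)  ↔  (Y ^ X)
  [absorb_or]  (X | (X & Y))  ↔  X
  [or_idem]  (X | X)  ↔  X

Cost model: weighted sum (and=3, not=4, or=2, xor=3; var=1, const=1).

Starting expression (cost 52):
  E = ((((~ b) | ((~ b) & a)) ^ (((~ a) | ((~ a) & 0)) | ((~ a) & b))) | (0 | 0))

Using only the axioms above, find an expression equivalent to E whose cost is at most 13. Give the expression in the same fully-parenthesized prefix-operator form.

(1) ((~ a) | ((~ a) & 0))  =[absorb_or →]=  (~ a)    ⊢ ((((~ b) | ((~ b) & a)) ^ ((~ a) | ((~ a) & b))) | (0 | 0))
(2) ((~ b) | ((~ b) & a))  =[absorb_or →]=  (~ b)    ⊢ (((~ b) ^ ((~ a) | ((~ a) & b))) | (0 | 0))
(3) ((~ a) | ((~ a) & b))  =[absorb_or →]=  (~ a)    ⊢ (((~ b) ^ (~ a)) | (0 | 0))
(4) (0 | 0)  =[or_false →]=  0    ⊢ (((~ b) ^ (~ a)) | 0)
(5) (((~ b) ^ (~ a)) | 0)  =[or_false →]=  ((~ b) ^ (~ a))    ⊢ cost 13, within 13

((~ b) ^ (~ a))   [cost 13]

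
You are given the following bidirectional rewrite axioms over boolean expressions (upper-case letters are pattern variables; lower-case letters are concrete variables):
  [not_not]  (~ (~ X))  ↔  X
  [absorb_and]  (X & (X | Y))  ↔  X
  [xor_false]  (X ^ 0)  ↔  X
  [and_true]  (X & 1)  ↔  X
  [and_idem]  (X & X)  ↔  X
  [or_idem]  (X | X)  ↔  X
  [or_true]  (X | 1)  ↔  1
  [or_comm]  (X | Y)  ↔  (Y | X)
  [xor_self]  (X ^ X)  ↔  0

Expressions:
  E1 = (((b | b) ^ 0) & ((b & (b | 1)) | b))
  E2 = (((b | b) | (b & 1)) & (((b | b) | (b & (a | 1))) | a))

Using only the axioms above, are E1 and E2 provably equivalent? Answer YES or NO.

YES

(1) ((b | b) ^ 0)  =[xor_false →]=  (b | b)    ⊢ ((b | b) & ((b & (b | 1)) | b))
(2) (b & (b | 1))  =[absorb_and →]=  b    ⊢ ((b | b) & (b | b))
(3) ((b | b) & (b | b))  =[and_idem →]=  (b | b)
(4) b  =[and_true ←]=  (b & 1)    ⊢ (b | (b & 1))
(5) b  =[or_idem ←]=  (b | b)    ⊢ ((b | b) | (b & 1))
(6) ((b | b) | (b & 1))  =[absorb_and ←]=  (((b | b) | (b & 1)) & (((b | b) | (b & 1)) | a))
(7) 1  =[or_true ←]=  (a | 1)    ⊢ E2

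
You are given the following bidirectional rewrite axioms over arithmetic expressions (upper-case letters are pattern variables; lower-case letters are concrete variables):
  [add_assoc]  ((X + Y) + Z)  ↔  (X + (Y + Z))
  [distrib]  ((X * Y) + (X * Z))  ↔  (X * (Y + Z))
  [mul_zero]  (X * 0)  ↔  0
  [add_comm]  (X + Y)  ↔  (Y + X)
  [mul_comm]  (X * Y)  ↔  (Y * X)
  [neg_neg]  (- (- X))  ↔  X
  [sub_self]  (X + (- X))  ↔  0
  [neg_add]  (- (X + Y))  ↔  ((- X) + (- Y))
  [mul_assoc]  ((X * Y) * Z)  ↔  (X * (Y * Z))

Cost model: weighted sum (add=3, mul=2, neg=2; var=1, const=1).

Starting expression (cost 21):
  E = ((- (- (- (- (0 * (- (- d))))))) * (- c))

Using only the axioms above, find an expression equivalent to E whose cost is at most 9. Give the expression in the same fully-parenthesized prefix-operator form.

(1) (- (- (- (0 * (- (- d))))))  =[neg_neg →]=  (- (0 * (- (- d))))    ⊢ ((- (- (0 * (- (- d))))) * (- c))
(2) (- (- d))  =[neg_neg →]=  d    ⊢ ((- (- (0 * d))) * (- c))
(3) (- (- (0 * d)))  =[neg_neg →]=  (0 * d)    ⊢ cost 9, within 9

((0 * d) * (- c))   [cost 9]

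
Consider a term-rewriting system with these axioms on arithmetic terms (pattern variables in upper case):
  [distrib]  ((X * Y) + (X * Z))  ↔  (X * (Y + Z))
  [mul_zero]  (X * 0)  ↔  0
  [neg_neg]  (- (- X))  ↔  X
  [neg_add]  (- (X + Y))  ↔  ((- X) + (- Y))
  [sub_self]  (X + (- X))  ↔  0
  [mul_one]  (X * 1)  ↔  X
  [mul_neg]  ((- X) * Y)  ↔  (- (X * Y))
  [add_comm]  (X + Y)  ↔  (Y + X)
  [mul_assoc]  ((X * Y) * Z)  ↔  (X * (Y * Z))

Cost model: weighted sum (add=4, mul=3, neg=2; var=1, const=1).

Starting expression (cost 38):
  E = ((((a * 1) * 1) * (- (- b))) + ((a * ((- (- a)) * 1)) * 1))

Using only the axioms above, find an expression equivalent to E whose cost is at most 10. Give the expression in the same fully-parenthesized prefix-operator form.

step 1: mul_one (→) rewrites ((- (- a)) * 1) into (- (- a)), now ((((a * 1) * 1) * (- (- b))) + ((a * (- (- a))) * 1))
step 2: mul_one (→) rewrites (a * 1) into a, now (((a * 1) * (- (- b))) + ((a * (- (- a))) * 1))
step 3: mul_one (→) rewrites ((a * (- (- a))) * 1) into (a * (- (- a))), now (((a * 1) * (- (- b))) + (a * (- (- a))))
step 4: neg_neg (→) rewrites (- (- b)) into b, now (((a * 1) * b) + (a * (- (- a))))
step 5: mul_one (→) rewrites (a * 1) into a, now ((a * b) + (a * (- (- a))))
step 6: distrib (→) rewrites ((a * b) + (a * (- (- a)))) into (a * (b + (- (- a))))
step 7: neg_neg (→) rewrites (- (- a)) into a, reaching cost 10 (bound 10)

(a * (b + a))   [cost 10]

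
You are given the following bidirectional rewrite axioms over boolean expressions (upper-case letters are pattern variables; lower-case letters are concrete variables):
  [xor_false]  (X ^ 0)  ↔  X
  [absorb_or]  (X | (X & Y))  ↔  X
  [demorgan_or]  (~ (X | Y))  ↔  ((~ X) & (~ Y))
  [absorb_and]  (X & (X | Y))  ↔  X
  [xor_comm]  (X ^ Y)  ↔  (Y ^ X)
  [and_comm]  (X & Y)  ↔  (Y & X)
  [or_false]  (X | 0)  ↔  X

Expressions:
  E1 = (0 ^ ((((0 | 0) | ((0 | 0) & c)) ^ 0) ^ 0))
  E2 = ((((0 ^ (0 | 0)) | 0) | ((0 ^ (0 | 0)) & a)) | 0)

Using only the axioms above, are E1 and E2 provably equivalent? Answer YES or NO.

(1) ((((0 | 0) | ((0 | 0) & c)) ^ 0) ^ 0)  =[xor_false →]=  (((0 | 0) | ((0 | 0) & c)) ^ 0)    ⊢ (0 ^ (((0 | 0) | ((0 | 0) & c)) ^ 0))
(2) ((0 | 0) | ((0 | 0) & c))  =[absorb_or →]=  (0 | 0)    ⊢ (0 ^ ((0 | 0) ^ 0))
(3) ((0 | 0) ^ 0)  =[xor_false →]=  (0 | 0)    ⊢ (0 ^ (0 | 0))
(4) (0 ^ (0 | 0))  =[absorb_or ←]=  ((0 ^ (0 | 0)) | ((0 ^ (0 | 0)) & a))
(5) (0 ^ (0 | 0))  =[or_false ←]=  ((0 ^ (0 | 0)) | 0)    ⊢ (((0 ^ (0 | 0)) | 0) | ((0 ^ (0 | 0)) & a))
(6) (((0 ^ (0 | 0)) | 0) | ((0 ^ (0 | 0)) & a))  =[or_false ←]=  ((((0 ^ (0 | 0)) | 0) | ((0 ^ (0 | 0)) & a)) | 0)    ⊢ E2

YES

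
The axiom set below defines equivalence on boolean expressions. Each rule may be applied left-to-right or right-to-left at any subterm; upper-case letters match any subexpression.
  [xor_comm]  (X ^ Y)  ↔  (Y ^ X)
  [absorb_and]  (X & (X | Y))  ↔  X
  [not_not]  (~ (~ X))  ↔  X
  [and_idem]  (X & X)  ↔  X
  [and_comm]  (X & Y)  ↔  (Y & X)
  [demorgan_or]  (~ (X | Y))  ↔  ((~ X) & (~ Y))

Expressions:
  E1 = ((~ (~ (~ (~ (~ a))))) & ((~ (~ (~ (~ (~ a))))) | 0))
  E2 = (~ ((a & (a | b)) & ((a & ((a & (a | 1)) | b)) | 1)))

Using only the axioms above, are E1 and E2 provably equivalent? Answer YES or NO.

1. [absorb_and →] ((~ (~ (~ (~ (~ a))))) & ((~ (~ (~ (~ (~ a))))) | 0))  →  (~ (~ (~ (~ (~ a)))))
2. [not_not →] (~ (~ (~ (~ a))))  →  (~ (~ a));  E1 = (~ (~ (~ a)))
3. [not_not →] (~ (~ a))  →  a;  E1 = (~ a)
4. [absorb_and ←] a  →  (a & (a | b));  E1 = (~ (a & (a | b)))
5. [absorb_and ←] (a & (a | b))  →  ((a & (a | b)) & ((a & (a | b)) | 1));  E1 = (~ ((a & (a | b)) & ((a & (a | b)) | 1)))
6. [absorb_and ←] a  →  (a & (a | 1));  this is E2

YES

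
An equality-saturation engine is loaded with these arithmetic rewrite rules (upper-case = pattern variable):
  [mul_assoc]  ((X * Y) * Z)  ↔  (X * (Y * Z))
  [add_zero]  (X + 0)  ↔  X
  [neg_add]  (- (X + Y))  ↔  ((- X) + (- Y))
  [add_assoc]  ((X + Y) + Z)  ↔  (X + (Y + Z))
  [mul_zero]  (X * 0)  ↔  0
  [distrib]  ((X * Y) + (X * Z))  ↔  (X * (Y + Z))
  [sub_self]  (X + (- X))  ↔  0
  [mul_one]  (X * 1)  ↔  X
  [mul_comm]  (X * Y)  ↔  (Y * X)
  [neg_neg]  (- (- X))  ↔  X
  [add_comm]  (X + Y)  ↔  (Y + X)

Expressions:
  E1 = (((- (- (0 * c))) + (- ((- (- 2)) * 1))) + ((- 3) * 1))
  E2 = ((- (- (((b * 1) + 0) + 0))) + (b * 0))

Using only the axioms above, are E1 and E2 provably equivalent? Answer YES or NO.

All listed rules preserve value, hence provable equivalence implies equal values everywhere; look for a separating assignment.
b=0, c=0 gives E1 ↦ -5, E2 ↦ 0; values differ ⇒ not provably equivalent.

NO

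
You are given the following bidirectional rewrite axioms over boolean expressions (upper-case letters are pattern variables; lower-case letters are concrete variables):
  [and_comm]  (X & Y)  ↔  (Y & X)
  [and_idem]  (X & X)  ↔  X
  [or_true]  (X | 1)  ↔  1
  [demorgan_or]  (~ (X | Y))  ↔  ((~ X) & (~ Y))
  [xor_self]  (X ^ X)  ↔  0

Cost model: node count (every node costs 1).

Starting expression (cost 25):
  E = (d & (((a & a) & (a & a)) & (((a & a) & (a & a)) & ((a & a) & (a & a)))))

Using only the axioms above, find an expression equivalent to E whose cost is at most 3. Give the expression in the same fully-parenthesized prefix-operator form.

1. [and_idem →] (((a & a) & (a & a)) & ((a & a) & (a & a)))  →  ((a & a) & (a & a));  E = (d & (((a & a) & (a & a)) & ((a & a) & (a & a))))
2. [and_idem →] (((a & a) & (a & a)) & ((a & a) & (a & a)))  →  ((a & a) & (a & a));  E = (d & ((a & a) & (a & a)))
3. [and_idem →] ((a & a) & (a & a))  →  (a & a);  E = (d & (a & a))
4. [and_idem →] (a & a)  →  a;  cost 3 ≤ 3, done

(d & a)   [cost 3]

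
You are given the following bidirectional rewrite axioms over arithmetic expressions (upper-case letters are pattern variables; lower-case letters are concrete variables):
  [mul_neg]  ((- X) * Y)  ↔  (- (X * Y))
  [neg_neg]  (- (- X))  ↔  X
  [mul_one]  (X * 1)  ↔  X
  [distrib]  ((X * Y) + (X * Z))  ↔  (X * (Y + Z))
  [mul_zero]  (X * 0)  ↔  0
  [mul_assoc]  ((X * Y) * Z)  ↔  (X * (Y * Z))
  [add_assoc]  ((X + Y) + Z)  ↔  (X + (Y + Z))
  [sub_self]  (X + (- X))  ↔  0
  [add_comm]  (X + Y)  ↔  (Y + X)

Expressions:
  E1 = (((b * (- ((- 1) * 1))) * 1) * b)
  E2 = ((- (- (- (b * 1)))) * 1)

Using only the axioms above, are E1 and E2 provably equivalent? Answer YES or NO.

NO

The axioms are sound identities: if E1 ↔* E2 then E1 and E2 evaluate identically under any assignment.
Under b=1: E1 evaluates to 1, E2 to -1. Distinct ⇒ no rewrite sequence connects them.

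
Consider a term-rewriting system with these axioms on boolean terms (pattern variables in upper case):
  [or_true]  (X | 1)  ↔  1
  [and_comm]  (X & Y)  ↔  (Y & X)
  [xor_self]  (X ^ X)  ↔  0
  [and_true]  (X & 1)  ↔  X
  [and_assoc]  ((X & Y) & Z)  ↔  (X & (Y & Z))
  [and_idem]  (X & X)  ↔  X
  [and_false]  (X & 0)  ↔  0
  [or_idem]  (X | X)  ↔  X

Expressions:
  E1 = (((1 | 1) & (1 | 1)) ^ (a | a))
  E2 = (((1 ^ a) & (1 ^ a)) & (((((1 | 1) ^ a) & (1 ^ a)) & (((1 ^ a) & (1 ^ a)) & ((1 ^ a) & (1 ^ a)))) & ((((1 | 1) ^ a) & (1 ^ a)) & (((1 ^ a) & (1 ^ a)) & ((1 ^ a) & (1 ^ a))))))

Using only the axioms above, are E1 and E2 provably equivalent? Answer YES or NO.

YES

step 1: and_idem (→) rewrites ((1 | 1) & (1 | 1)) into (1 | 1), now ((1 | 1) ^ (a | a))
step 2: or_idem (→) rewrites (a | a) into a, now ((1 | 1) ^ a)
step 3: or_idem (→) rewrites (1 | 1) into 1, now (1 ^ a)
step 4: and_idem (←) rewrites (1 ^ a) into ((1 ^ a) & (1 ^ a))
step 5: and_idem (←) rewrites (1 ^ a) into ((1 ^ a) & (1 ^ a)), now (((1 ^ a) & (1 ^ a)) & (1 ^ a))
step 6: and_comm (→) rewrites (((1 ^ a) & (1 ^ a)) & (1 ^ a)) into ((1 ^ a) & ((1 ^ a) & (1 ^ a)))
step 7: and_idem (←) rewrites (1 ^ a) into ((1 ^ a) & (1 ^ a)), now (((1 ^ a) & (1 ^ a)) & ((1 ^ a) & (1 ^ a)))
step 8: and_idem (←) rewrites ((1 ^ a) & (1 ^ a)) into (((1 ^ a) & (1 ^ a)) & ((1 ^ a) & (1 ^ a))), now (((1 ^ a) & (1 ^ a)) & (((1 ^ a) & (1 ^ a)) & ((1 ^ a) & (1 ^ a))))
step 9: or_idem (←) rewrites 1 into (1 | 1), now (((1 ^ a) & (1 ^ a)) & ((((1 | 1) ^ a) & (1 ^ a)) & ((1 ^ a) & (1 ^ a))))
step 10: and_idem (←) rewrites ((1 ^ a) & (1 ^ a)) into (((1 ^ a) & (1 ^ a)) & ((1 ^ a) & (1 ^ a))), now (((1 ^ a) & (1 ^ a)) & ((((1 | 1) ^ a) & (1 ^ a)) & (((1 ^ a) & (1 ^ a)) & ((1 ^ a) & (1 ^ a)))))
step 11: and_idem (←) rewrites ((((1 | 1) ^ a) & (1 ^ a)) & (((1 ^ a) & (1 ^ a)) & ((1 ^ a) & (1 ^ a)))) into (((((1 | 1) ^ a) & (1 ^ a)) & (((1 ^ a) & (1 ^ a)) & ((1 ^ a) & (1 ^ a)))) & ((((1 | 1) ^ a) & (1 ^ a)) & (((1 ^ a) & (1 ^ a)) & ((1 ^ a) & (1 ^ a))))), which is E2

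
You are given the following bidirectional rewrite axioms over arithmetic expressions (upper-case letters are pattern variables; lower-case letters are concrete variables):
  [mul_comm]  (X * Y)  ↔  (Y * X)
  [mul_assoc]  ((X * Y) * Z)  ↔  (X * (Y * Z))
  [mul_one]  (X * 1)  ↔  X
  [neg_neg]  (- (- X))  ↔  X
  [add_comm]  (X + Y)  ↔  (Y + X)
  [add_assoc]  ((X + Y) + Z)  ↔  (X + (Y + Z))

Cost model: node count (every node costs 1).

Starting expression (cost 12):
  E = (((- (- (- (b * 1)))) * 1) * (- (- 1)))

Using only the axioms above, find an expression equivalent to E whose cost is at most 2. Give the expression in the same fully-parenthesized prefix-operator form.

(- b)   [cost 2]

1. [mul_one →] (b * 1)  →  b;  E = (((- (- (- b))) * 1) * (- (- 1)))
2. [neg_neg →] (- (- b))  →  b;  E = (((- b) * 1) * (- (- 1)))
3. [mul_one →] ((- b) * 1)  →  (- b);  E = ((- b) * (- (- 1)))
4. [neg_neg →] (- (- 1))  →  1;  E = ((- b) * 1)
5. [mul_one →] ((- b) * 1)  →  (- b);  cost 2 ≤ 2, done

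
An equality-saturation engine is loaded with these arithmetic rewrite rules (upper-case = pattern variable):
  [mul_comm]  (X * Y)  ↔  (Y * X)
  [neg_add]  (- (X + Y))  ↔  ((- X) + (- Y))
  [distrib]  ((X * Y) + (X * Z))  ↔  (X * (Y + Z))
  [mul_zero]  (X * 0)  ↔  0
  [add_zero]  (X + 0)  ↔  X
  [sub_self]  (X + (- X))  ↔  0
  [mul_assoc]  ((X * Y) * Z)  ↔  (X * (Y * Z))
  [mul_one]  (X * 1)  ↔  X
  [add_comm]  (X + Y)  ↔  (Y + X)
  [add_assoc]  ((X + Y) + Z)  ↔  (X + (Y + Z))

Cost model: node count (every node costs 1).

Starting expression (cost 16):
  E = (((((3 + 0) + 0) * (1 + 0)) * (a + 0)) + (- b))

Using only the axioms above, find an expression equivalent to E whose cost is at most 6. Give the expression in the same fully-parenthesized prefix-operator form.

step 1: add_zero (→) rewrites (3 + 0) into 3, now ((((3 + 0) * (1 + 0)) * (a + 0)) + (- b))
step 2: add_zero (→) rewrites (1 + 0) into 1, now ((((3 + 0) * 1) * (a + 0)) + (- b))
step 3: add_zero (→) rewrites (a + 0) into a, now ((((3 + 0) * 1) * a) + (- b))
step 4: add_zero (→) rewrites (3 + 0) into 3, now (((3 * 1) * a) + (- b))
step 5: mul_one (→) rewrites (3 * 1) into 3, reaching cost 6 (bound 6)

((3 * a) + (- b))   [cost 6]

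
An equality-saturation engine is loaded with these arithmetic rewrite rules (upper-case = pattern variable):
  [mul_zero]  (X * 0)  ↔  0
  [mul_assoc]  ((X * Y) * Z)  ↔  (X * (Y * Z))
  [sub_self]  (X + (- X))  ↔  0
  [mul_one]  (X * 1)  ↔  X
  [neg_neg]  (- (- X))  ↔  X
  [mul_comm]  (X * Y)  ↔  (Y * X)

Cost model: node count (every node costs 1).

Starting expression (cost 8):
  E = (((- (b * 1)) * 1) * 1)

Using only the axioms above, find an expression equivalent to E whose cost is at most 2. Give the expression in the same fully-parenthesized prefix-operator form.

1. [mul_one →] ((- (b * 1)) * 1)  →  (- (b * 1));  E = ((- (b * 1)) * 1)
2. [mul_one →] ((- (b * 1)) * 1)  →  (- (b * 1))
3. [mul_one →] (b * 1)  →  b;  cost 2 ≤ 2, done

(- b)   [cost 2]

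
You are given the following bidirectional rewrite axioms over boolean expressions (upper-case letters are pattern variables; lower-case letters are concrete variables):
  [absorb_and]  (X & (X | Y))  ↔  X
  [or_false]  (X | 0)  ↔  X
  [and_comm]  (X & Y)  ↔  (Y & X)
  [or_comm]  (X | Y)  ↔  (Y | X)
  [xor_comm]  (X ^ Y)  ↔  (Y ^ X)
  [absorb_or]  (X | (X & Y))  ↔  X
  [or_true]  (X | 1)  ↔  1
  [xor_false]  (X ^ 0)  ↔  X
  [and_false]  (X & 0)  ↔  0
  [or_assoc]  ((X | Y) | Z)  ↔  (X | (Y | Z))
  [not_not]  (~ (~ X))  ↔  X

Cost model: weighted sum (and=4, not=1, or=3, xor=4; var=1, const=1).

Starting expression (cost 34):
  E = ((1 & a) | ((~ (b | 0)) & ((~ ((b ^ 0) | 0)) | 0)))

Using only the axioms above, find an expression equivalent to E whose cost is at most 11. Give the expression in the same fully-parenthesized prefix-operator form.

((1 & a) | (~ b))   [cost 11]

step 1: xor_false (→) rewrites (b ^ 0) into b, now ((1 & a) | ((~ (b | 0)) & ((~ (b | 0)) | 0)))
step 2: absorb_and (→) rewrites ((~ (b | 0)) & ((~ (b | 0)) | 0)) into (~ (b | 0)), now ((1 & a) | (~ (b | 0)))
step 3: or_false (→) rewrites (b | 0) into b, reaching cost 11 (bound 11)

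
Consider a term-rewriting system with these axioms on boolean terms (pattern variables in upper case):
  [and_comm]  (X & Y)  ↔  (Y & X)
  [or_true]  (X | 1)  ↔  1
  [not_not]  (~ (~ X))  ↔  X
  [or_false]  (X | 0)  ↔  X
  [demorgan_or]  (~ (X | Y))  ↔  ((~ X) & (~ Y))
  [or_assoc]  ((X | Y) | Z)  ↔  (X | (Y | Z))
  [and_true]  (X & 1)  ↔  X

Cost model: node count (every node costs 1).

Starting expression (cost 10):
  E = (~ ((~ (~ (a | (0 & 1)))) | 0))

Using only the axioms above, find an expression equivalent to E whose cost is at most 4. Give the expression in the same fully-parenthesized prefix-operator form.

(~ (a | 0))   [cost 4]

(1) (~ (~ (a | (0 & 1))))  =[not_not →]=  (a | (0 & 1))    ⊢ (~ ((a | (0 & 1)) | 0))
(2) (0 & 1)  =[and_true →]=  0    ⊢ (~ ((a | 0) | 0))
(3) ((a | 0) | 0)  =[or_false →]=  (a | 0)    ⊢ cost 4, within 4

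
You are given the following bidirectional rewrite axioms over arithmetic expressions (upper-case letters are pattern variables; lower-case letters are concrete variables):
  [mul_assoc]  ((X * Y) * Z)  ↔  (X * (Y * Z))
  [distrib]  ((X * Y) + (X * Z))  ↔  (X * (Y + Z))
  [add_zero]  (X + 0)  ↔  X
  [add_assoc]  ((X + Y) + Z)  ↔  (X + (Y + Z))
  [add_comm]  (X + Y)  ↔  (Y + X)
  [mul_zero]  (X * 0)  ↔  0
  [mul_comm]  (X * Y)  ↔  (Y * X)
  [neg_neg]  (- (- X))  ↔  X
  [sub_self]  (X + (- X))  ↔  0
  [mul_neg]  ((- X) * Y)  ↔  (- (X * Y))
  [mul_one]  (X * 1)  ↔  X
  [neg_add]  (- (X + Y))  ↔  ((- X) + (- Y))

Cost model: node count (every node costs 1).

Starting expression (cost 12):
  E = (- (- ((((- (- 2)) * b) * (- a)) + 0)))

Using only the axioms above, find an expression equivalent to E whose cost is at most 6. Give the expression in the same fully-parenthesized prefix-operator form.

1. [neg_neg →] (- (- ((((- (- 2)) * b) * (- a)) + 0)))  →  ((((- (- 2)) * b) * (- a)) + 0)
2. [neg_neg →] (- (- 2))  →  2;  E = (((2 * b) * (- a)) + 0)
3. [add_zero →] (((2 * b) * (- a)) + 0)  →  ((2 * b) * (- a));  cost 6 ≤ 6, done

((2 * b) * (- a))   [cost 6]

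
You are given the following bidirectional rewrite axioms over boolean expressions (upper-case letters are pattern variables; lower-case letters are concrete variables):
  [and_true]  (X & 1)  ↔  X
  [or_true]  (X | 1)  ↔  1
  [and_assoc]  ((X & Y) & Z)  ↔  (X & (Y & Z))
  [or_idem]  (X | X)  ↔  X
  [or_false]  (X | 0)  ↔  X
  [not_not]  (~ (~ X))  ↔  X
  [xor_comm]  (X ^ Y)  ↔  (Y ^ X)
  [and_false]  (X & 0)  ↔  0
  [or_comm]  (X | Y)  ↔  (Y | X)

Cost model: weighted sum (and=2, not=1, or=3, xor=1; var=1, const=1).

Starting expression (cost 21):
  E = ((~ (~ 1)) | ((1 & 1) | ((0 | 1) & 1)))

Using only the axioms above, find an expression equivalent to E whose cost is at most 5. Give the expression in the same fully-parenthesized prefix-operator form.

(1) (0 | 1)  =[or_true →]=  1    ⊢ ((~ (~ 1)) | ((1 & 1) | (1 & 1)))
(2) ((1 & 1) | (1 & 1))  =[or_idem →]=  (1 & 1)    ⊢ ((~ (~ 1)) | (1 & 1))
(3) (~ (~ 1))  =[not_not →]=  1    ⊢ (1 | (1 & 1))
(4) (1 & 1)  =[and_true →]=  1    ⊢ cost 5, within 5

(1 | 1)   [cost 5]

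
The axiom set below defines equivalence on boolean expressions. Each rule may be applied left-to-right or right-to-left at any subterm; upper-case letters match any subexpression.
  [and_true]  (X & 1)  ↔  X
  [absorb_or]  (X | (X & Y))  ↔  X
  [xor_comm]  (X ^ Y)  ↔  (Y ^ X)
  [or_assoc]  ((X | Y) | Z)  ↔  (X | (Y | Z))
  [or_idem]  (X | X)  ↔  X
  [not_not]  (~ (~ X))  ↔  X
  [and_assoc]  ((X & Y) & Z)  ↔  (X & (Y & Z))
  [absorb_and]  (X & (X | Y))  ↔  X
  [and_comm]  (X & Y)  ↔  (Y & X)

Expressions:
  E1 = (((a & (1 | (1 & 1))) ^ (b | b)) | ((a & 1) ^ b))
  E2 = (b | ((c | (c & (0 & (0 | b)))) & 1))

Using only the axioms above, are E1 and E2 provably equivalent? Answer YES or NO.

NO

The axioms are sound identities: if E1 ↔* E2 then E1 and E2 evaluate identically under any assignment.
Under a=0, b=0, c=1: E1 evaluates to 0, E2 to 1. Distinct ⇒ no rewrite sequence connects them.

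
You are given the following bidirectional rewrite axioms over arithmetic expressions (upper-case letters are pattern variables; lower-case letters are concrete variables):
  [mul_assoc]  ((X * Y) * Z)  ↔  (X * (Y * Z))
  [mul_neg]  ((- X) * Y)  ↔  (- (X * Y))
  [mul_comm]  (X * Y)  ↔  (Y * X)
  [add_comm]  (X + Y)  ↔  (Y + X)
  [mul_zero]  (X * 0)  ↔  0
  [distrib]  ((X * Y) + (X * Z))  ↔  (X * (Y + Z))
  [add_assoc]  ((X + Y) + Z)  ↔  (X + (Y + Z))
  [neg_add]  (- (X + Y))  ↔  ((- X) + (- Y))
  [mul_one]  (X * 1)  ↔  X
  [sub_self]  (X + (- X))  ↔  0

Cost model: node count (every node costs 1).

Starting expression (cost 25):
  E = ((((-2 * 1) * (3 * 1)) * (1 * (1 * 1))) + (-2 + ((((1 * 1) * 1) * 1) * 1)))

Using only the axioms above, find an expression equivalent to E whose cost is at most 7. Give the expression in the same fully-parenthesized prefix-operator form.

((-2 * 3) + (-2 + 1))   [cost 7]

1. [mul_one →] (1 * 1)  →  1;  E = ((((-2 * 1) * (3 * 1)) * (1 * (1 * 1))) + (-2 + (((1 * 1) * 1) * 1)))
2. [mul_one →] (-2 * 1)  →  -2;  E = (((-2 * (3 * 1)) * (1 * (1 * 1))) + (-2 + (((1 * 1) * 1) * 1)))
3. [mul_one →] (1 * 1)  →  1;  E = (((-2 * (3 * 1)) * (1 * 1)) + (-2 + (((1 * 1) * 1) * 1)))
4. [mul_one →] (1 * 1)  →  1;  E = (((-2 * (3 * 1)) * 1) + (-2 + (((1 * 1) * 1) * 1)))
5. [mul_one →] ((1 * 1) * 1)  →  (1 * 1);  E = (((-2 * (3 * 1)) * 1) + (-2 + ((1 * 1) * 1)))
6. [mul_comm →] ((1 * 1) * 1)  →  (1 * (1 * 1));  E = (((-2 * (3 * 1)) * 1) + (-2 + (1 * (1 * 1))))
7. [mul_one →] (3 * 1)  →  3;  E = (((-2 * 3) * 1) + (-2 + (1 * (1 * 1))))
8. [mul_one →] (1 * 1)  →  1;  E = (((-2 * 3) * 1) + (-2 + (1 * 1)))
9. [mul_one →] (1 * 1)  →  1;  E = (((-2 * 3) * 1) + (-2 + 1))
10. [mul_one →] ((-2 * 3) * 1)  →  (-2 * 3);  cost 7 ≤ 7, done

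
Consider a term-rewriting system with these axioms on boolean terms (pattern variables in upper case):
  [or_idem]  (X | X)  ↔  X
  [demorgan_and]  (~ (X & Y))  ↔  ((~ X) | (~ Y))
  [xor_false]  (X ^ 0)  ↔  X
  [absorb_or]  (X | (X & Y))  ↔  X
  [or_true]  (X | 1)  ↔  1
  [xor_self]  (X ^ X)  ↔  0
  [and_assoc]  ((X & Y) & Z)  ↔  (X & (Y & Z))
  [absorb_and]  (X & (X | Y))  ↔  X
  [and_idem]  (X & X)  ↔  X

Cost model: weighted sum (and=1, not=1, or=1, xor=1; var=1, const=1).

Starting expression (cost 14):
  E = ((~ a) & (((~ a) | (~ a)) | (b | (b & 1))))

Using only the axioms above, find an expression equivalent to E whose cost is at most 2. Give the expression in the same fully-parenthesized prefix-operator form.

(~ a)   [cost 2]

step 1: or_idem (→) rewrites ((~ a) | (~ a)) into (~ a), now ((~ a) & ((~ a) | (b | (b & 1))))
step 2: absorb_or (→) rewrites (b | (b & 1)) into b, now ((~ a) & ((~ a) | b))
step 3: absorb_and (→) rewrites ((~ a) & ((~ a) | b)) into (~ a), reaching cost 2 (bound 2)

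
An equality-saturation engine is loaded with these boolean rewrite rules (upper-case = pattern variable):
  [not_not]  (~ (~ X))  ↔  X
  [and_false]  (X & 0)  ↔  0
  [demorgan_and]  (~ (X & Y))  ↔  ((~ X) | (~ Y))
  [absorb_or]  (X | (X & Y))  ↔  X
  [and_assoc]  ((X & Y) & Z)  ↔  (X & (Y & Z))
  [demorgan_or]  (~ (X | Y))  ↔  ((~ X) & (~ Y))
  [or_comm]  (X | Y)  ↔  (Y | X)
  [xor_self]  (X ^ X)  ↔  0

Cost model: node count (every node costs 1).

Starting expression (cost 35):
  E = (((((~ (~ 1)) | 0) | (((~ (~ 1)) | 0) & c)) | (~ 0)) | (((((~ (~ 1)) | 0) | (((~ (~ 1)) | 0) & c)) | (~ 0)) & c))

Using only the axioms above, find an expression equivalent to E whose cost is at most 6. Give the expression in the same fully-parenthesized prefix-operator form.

((1 | 0) | (~ 0))   [cost 6]

step 1: absorb_or (→) rewrites (((((~ (~ 1)) | 0) | (((~ (~ 1)) | 0) & c)) | (~ 0)) | (((((~ (~ 1)) | 0) | (((~ (~ 1)) | 0) & c)) | (~ 0)) & c)) into ((((~ (~ 1)) | 0) | (((~ (~ 1)) | 0) & c)) | (~ 0))
step 2: absorb_or (→) rewrites (((~ (~ 1)) | 0) | (((~ (~ 1)) | 0) & c)) into ((~ (~ 1)) | 0), now (((~ (~ 1)) | 0) | (~ 0))
step 3: not_not (→) rewrites (~ (~ 1)) into 1, reaching cost 6 (bound 6)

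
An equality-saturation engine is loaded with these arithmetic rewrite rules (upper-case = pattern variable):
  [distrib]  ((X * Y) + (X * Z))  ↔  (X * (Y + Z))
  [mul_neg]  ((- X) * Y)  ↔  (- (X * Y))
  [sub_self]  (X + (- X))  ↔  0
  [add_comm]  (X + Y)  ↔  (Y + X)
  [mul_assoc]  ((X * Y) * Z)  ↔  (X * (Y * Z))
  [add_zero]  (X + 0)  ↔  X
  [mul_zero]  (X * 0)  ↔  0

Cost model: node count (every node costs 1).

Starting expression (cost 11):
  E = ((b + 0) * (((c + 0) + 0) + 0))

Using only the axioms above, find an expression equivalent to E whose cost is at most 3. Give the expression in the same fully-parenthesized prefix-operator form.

1. [add_zero →] (c + 0)  →  c;  E = ((b + 0) * ((c + 0) + 0))
2. [add_zero →] (c + 0)  →  c;  E = ((b + 0) * (c + 0))
3. [add_zero →] (b + 0)  →  b;  E = (b * (c + 0))
4. [add_zero →] (c + 0)  →  c;  cost 3 ≤ 3, done

(b * c)   [cost 3]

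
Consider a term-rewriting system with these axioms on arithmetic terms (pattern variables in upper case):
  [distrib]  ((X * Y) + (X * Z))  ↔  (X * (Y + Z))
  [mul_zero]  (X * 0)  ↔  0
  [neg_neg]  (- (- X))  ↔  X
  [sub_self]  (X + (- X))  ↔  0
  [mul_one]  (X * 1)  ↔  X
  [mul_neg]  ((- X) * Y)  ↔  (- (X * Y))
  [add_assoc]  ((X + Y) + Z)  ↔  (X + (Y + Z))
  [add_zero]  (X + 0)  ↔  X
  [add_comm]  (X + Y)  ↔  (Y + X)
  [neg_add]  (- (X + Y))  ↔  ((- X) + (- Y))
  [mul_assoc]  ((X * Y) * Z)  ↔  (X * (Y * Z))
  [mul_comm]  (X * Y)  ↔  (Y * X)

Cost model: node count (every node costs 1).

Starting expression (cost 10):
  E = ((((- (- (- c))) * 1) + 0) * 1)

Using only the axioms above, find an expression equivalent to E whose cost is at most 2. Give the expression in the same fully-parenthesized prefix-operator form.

(- c)   [cost 2]

1. [add_zero →] (((- (- (- c))) * 1) + 0)  →  ((- (- (- c))) * 1);  E = (((- (- (- c))) * 1) * 1)
2. [mul_assoc →] (((- (- (- c))) * 1) * 1)  →  ((- (- (- c))) * (1 * 1))
3. [mul_one →] (1 * 1)  →  1;  E = ((- (- (- c))) * 1)
4. [neg_neg →] (- (- (- c)))  →  (- c);  E = ((- c) * 1)
5. [mul_one →] ((- c) * 1)  →  (- c);  cost 2 ≤ 2, done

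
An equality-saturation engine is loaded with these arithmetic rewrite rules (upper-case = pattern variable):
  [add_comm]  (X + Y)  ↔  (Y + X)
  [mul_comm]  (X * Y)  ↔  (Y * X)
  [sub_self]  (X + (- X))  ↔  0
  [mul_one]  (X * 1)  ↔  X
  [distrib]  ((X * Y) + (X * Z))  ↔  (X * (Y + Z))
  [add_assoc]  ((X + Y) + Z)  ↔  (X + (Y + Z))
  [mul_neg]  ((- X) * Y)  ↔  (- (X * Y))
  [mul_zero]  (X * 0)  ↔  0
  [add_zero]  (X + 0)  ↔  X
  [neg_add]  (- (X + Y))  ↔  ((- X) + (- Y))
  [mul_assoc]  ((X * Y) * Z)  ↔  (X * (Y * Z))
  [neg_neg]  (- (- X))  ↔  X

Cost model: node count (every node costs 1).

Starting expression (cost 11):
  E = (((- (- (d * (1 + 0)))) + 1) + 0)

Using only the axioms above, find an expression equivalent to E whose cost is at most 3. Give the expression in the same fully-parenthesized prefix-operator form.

1. [add_zero →] (((- (- (d * (1 + 0)))) + 1) + 0)  →  ((- (- (d * (1 + 0)))) + 1)
2. [add_zero →] (1 + 0)  →  1;  E = ((- (- (d * 1))) + 1)
3. [mul_one →] (d * 1)  →  d;  E = ((- (- d)) + 1)
4. [neg_neg →] (- (- d))  →  d;  cost 3 ≤ 3, done

(d + 1)   [cost 3]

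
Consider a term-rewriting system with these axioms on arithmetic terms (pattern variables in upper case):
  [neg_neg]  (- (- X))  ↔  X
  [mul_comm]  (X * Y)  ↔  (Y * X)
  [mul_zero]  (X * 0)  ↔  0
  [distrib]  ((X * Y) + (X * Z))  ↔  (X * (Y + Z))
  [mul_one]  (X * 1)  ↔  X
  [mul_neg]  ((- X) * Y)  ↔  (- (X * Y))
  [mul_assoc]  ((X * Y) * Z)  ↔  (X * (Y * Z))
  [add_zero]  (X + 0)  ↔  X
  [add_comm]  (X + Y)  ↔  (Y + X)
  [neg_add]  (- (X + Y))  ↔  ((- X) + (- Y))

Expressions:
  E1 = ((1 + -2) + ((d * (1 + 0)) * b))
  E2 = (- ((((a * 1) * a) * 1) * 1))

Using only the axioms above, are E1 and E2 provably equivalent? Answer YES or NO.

All listed rules preserve value, hence provable equivalence implies equal values everywhere; look for a separating assignment.
a=0, b=0, d=0 gives E1 ↦ -1, E2 ↦ 0; values differ ⇒ not provably equivalent.

NO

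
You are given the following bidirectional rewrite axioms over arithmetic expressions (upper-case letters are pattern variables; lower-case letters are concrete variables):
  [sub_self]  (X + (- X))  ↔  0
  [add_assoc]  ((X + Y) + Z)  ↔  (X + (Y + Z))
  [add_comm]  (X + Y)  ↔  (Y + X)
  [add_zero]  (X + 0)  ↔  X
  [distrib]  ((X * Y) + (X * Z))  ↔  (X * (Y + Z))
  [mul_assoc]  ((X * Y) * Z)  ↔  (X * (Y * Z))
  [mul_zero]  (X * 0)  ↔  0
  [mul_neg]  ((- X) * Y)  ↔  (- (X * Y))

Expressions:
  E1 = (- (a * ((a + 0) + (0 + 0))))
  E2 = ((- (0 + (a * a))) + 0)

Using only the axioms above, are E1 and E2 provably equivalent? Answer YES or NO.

YES

step 1: add_zero (→) rewrites (0 + 0) into 0, now (- (a * ((a + 0) + 0)))
step 2: add_zero (→) rewrites ((a + 0) + 0) into (a + 0), now (- (a * (a + 0)))
step 3: add_zero (→) rewrites (a + 0) into a, now (- (a * a))
step 4: add_zero (←) rewrites (a * a) into ((a * a) + 0), now (- ((a * a) + 0))
step 5: add_comm (→) rewrites ((a * a) + 0) into (0 + (a * a)), now (- (0 + (a * a)))
step 6: add_zero (←) rewrites (- (0 + (a * a))) into ((- (0 + (a * a))) + 0), which is E2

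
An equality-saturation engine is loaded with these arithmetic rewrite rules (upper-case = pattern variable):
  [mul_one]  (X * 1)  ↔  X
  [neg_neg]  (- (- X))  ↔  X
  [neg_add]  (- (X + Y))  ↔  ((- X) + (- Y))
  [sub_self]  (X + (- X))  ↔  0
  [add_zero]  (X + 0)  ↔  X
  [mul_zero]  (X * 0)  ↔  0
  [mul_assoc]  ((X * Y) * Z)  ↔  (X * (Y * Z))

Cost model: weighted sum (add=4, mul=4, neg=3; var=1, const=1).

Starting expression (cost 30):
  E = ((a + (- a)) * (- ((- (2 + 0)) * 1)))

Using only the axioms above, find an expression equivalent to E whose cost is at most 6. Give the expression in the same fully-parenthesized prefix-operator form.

(1) ((- (2 + 0)) * 1)  =[mul_one →]=  (- (2 + 0))    ⊢ ((a + (- a)) * (- (- (2 + 0))))
(2) (2 + 0)  =[add_zero →]=  2    ⊢ ((a + (- a)) * (- (- 2)))
(3) (- (- 2))  =[neg_neg →]=  2    ⊢ ((a + (- a)) * 2)
(4) (a + (- a))  =[sub_self →]=  0    ⊢ cost 6, within 6

(0 * 2)   [cost 6]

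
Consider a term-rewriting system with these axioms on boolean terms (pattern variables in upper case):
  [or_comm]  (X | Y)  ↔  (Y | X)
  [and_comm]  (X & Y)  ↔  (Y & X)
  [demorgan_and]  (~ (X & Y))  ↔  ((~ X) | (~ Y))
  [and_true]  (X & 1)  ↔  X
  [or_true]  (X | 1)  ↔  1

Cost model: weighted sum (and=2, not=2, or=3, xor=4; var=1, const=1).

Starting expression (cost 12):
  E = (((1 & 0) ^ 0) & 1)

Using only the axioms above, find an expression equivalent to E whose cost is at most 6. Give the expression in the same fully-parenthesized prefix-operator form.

(1) (1 & 0)  =[and_comm →]=  (0 & 1)    ⊢ (((0 & 1) ^ 0) & 1)
(2) (((0 & 1) ^ 0) & 1)  =[and_true →]=  ((0 & 1) ^ 0)
(3) (0 & 1)  =[and_true →]=  0    ⊢ cost 6, within 6

(0 ^ 0)   [cost 6]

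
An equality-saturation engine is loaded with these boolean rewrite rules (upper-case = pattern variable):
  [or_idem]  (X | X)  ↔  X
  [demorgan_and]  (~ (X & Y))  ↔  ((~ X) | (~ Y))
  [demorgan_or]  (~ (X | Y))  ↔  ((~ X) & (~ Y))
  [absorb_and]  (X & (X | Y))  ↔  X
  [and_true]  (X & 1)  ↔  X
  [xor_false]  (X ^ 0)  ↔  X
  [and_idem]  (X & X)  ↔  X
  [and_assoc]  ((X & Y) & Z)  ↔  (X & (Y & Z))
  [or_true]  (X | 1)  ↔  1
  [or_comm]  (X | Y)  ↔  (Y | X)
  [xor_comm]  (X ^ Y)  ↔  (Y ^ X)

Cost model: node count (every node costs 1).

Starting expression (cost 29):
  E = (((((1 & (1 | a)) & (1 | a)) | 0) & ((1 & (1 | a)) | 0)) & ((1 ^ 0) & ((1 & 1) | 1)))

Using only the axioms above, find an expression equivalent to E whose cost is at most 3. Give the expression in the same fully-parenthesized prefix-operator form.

(1 | 0)   [cost 3]

step 1: absorb_and (→) rewrites (1 & (1 | a)) into 1, now ((((1 & (1 | a)) | 0) & ((1 & (1 | a)) | 0)) & ((1 ^ 0) & ((1 & 1) | 1)))
step 2: and_idem (→) rewrites (((1 & (1 | a)) | 0) & ((1 & (1 | a)) | 0)) into ((1 & (1 | a)) | 0), now (((1 & (1 | a)) | 0) & ((1 ^ 0) & ((1 & 1) | 1)))
step 3: and_idem (→) rewrites (1 & 1) into 1, now (((1 & (1 | a)) | 0) & ((1 ^ 0) & (1 | 1)))
step 4: absorb_and (→) rewrites (1 & (1 | a)) into 1, now ((1 | 0) & ((1 ^ 0) & (1 | 1)))
step 5: xor_false (→) rewrites (1 ^ 0) into 1, now ((1 | 0) & (1 & (1 | 1)))
step 6: absorb_and (→) rewrites (1 & (1 | 1)) into 1, now ((1 | 0) & 1)
step 7: and_true (→) rewrites ((1 | 0) & 1) into (1 | 0), reaching cost 3 (bound 3)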